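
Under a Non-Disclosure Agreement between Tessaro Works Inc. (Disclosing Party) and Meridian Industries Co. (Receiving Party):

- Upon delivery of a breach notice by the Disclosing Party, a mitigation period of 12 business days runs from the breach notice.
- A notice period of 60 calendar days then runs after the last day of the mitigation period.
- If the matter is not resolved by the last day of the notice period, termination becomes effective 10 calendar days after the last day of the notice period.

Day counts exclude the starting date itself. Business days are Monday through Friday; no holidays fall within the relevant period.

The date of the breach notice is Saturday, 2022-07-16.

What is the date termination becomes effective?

The last day of the mitigation period: 12 business days after Saturday, 2022-07-16, skipping weekends — Jul 18, Jul 19, Jul 20, Jul 21, …, Jul 29, Aug 1, Aug 2 — lands on Tuesday, 2022-08-02.
The last day of the notice period: 2022-08-02 + 60 days = 2022-10-01.
Adding 10 calendar days to 2022-10-01 gives 2022-10-11, which is the date termination becomes effective.

2022-10-11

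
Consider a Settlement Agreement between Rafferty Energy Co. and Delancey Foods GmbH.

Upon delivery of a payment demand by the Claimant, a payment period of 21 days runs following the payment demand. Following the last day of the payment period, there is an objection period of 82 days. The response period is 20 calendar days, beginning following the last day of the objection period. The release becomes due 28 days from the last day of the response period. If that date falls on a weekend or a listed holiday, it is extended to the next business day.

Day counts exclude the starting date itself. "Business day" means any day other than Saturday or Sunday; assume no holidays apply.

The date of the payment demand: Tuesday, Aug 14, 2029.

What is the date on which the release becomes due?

Adding 21 calendar days to Aug 14, 2029 gives Sep 4, 2029, which is the last day of the payment period.
Adding 82 calendar days to Sep 4, 2029 gives Nov 25, 2029, which is the last day of the objection period.
Adding 20 calendar days to Nov 25, 2029 gives Dec 15, 2029, which is the last day of the response period.
The date on which the release becomes due: 28 calendar days after Dec 15, 2029 is Jan 12, 2030. That falls on a Saturday, so it rolls to the next business day, Monday, Jan 14, 2030.

Jan 14, 2030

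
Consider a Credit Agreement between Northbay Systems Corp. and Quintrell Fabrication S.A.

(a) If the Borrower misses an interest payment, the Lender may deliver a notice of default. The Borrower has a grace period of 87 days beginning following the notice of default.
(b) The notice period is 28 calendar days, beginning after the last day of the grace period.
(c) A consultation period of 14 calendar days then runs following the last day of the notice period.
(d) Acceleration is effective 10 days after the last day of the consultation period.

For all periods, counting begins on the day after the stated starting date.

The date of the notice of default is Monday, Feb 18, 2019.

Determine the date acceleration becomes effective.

The last day of the grace period: Feb 18, 2019 + 87 days = May 16, 2019.
The last day of the notice period: 28 calendar days after May 16, 2019 is Jun 13, 2019.
The last day of the consultation period: 14 calendar days after Jun 13, 2019 is Jun 27, 2019.
Adding 10 calendar days to Jun 27, 2019 gives Jul 7, 2019, which is the date acceleration becomes effective.

Jul 7, 2019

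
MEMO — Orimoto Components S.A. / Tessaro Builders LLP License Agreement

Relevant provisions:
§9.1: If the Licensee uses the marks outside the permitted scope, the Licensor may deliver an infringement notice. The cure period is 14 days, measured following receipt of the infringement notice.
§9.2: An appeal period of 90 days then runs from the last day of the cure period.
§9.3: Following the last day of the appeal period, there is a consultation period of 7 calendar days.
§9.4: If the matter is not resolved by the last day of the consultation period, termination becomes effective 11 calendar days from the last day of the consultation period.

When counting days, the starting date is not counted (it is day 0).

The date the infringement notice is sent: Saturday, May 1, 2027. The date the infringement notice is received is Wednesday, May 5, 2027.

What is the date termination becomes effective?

Sep 4, 2027

The last day of the cure period: 14 calendar days after May 5, 2027 is May 19, 2027.
Adding 90 calendar days to May 19, 2027 gives Aug 17, 2027, which is the last day of the appeal period.
The last day of the consultation period: 7 calendar days after Aug 17, 2027 is Aug 24, 2027.
Adding 11 calendar days to Aug 24, 2027 gives Sep 4, 2027, which is the date termination becomes effective.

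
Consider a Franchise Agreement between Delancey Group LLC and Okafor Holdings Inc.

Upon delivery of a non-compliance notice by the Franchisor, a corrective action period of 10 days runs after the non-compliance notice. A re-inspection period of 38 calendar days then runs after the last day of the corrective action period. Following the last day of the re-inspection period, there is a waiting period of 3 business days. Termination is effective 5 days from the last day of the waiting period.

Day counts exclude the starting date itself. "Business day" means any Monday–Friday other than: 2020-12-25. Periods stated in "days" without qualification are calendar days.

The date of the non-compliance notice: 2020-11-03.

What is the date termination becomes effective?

2020-12-29

The last day of the corrective action period: 2020-11-03 + 10 days = 2020-11-13.
The last day of the re-inspection period: 38 calendar days after 2020-11-13 is 2020-12-21.
From Monday, 2020-12-21, 3 business days (Dec 22, Dec 23, Dec 24, skipping weekends) brings us to Thursday, 2020-12-24, which is the last day of the waiting period.
Adding 5 calendar days to 2020-12-24 gives 2020-12-29, which is the date termination becomes effective.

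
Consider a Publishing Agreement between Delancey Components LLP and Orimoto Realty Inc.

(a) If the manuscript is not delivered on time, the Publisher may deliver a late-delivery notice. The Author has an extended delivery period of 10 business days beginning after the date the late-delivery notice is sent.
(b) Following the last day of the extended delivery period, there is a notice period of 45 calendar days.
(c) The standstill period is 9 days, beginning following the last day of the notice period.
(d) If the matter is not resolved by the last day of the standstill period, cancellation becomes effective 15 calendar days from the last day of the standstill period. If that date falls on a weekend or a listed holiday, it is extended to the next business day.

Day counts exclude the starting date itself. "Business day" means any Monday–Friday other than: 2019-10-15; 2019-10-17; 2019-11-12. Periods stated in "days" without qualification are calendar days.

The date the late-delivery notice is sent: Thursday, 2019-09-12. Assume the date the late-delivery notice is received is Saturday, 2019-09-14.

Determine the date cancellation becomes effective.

2019-12-04

From Thursday, 2019-09-12, 10 business days (Sep 13, Sep 16, Sep 17, Sep 18, Sep 19, Sep 20, Sep 23, Sep 24, Sep 25, Sep 26, skipping weekends) brings us to Thursday, 2019-09-26, which is the last day of the extended delivery period.
Adding 45 calendar days to 2019-09-26 gives 2019-11-10, which is the last day of the notice period.
The last day of the standstill period: 9 calendar days after 2019-11-10 is 2019-11-19.
The date cancellation becomes effective: 15 calendar days after 2019-11-19 is 2019-12-04. 2019-12-04 is a Wednesday and is not a listed holiday, so no roll-forward applies.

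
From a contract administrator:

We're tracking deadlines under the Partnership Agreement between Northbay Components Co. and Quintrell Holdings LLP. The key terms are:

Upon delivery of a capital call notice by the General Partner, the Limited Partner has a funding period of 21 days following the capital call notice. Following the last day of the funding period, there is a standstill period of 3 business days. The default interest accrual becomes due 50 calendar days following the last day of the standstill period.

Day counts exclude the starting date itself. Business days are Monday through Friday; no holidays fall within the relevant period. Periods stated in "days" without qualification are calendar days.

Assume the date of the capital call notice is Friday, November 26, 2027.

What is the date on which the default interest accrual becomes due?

The last day of the funding period: November 26, 2027 + 21 days = December 17, 2027.
The last day of the standstill period: 3 business days after Friday, December 17, 2027, skipping weekends — Dec 20, Dec 21, Dec 22 — lands on Wednesday, December 22, 2027.
The date on which the default interest accrual becomes due: 50 calendar days after December 22, 2027 is February 10, 2028.

February 10, 2028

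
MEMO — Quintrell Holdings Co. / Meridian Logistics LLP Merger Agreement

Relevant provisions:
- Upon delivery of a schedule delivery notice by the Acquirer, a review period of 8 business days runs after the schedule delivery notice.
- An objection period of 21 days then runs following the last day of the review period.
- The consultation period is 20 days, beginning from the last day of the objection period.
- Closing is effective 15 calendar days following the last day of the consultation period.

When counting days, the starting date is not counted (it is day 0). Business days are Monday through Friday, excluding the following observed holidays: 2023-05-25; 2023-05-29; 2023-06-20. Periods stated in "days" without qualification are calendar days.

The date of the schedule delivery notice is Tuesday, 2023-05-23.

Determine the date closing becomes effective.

2023-08-01

The last day of the review period: counting 8 business days from Tuesday, 2023-05-23 (May 24, May 26, May 30, May 31, Jun 1, Jun 2, Jun 5, Jun 6, skipping weekends and the listed holidays on May 25, May 29) reaches Tuesday, 2023-06-06.
The last day of the objection period: 21 calendar days after 2023-06-06 is 2023-06-27.
The last day of the consultation period: 2023-06-27 + 20 days = 2023-07-17.
Adding 15 calendar days to 2023-07-17 gives 2023-08-01, which is the date closing becomes effective.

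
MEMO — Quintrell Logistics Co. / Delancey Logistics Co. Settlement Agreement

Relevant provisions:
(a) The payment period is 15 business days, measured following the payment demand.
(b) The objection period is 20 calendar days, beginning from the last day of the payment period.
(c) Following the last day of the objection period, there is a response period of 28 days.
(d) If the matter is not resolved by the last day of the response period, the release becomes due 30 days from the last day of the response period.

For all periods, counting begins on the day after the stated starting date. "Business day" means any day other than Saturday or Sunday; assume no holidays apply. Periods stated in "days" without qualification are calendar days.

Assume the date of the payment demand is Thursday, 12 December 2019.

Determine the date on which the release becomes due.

20 March 2020

From Thursday, 12 December 2019, 15 business days (Dec 13, Dec 16, Dec 17, Dec 18, …, Dec 31, Jan 1, Jan 2, skipping weekends) brings us to Thursday, 2 January 2020, which is the last day of the payment period.
Adding 20 calendar days to 2 January 2020 gives 22 January 2020, which is the last day of the objection period.
The last day of the response period: 22 January 2020 + 28 days = 19 February 2020.
The date on which the release becomes due: 19 February 2020 + 30 days = 20 March 2020.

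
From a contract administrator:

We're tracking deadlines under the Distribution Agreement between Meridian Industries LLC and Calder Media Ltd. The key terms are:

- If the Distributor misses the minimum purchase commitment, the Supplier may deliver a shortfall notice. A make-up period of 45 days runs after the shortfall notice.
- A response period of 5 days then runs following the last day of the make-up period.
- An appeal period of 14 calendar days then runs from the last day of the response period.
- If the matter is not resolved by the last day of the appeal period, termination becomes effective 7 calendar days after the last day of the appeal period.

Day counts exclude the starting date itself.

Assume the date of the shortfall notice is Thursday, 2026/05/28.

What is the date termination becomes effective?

2026/08/07

The last day of the make-up period: 45 calendar days after 2026/05/28 is 2026/07/12.
Adding 5 calendar days to 2026/07/12 gives 2026/07/17, which is the last day of the response period.
The last day of the appeal period: 14 calendar days after 2026/07/17 is 2026/07/31.
Adding 7 calendar days to 2026/07/31 gives 2026/08/07, which is the date termination becomes effective.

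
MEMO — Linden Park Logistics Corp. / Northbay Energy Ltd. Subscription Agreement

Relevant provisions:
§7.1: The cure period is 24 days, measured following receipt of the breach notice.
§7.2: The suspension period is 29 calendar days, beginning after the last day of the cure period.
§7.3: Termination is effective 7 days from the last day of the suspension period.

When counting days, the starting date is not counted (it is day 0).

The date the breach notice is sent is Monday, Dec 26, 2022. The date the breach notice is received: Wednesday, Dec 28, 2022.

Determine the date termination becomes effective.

The last day of the cure period: Dec 28, 2022 + 24 days = Jan 21, 2023.
Adding 29 calendar days to Jan 21, 2023 gives Feb 19, 2023, which is the last day of the suspension period.
Adding 7 calendar days to Feb 19, 2023 gives Feb 26, 2023, which is the date termination becomes effective.

Feb 26, 2023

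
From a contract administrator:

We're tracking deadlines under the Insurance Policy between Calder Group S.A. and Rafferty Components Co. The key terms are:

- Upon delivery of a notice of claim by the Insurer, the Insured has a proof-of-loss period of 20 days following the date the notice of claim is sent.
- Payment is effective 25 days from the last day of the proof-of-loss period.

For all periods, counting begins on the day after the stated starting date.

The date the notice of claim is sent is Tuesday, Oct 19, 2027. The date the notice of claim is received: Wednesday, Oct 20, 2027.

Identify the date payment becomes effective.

The last day of the proof-of-loss period: Oct 19, 2027 + 20 days = Nov 8, 2027.
The date payment becomes effective: 25 calendar days after Nov 8, 2027 is Dec 3, 2027.

Dec 3, 2027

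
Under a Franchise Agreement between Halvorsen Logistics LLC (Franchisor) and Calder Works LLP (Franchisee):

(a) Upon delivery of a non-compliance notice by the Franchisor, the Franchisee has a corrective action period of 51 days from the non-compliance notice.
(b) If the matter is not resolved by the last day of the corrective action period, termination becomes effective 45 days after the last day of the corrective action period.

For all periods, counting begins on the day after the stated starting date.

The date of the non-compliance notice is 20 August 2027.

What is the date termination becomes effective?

The last day of the corrective action period: 51 calendar days after 20 August 2027 is 10 October 2027.
The date termination becomes effective: 45 calendar days after 10 October 2027 is 24 November 2027.

24 November 2027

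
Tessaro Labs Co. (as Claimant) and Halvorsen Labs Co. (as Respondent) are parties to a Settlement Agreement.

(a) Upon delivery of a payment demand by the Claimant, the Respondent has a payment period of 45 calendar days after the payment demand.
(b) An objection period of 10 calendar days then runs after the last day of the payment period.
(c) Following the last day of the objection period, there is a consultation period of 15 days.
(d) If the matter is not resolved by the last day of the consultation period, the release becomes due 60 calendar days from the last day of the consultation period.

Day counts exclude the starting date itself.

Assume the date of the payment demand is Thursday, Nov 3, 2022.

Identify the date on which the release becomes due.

Mar 13, 2023

The last day of the payment period: Nov 3, 2022 + 45 days = Dec 18, 2022.
The last day of the objection period: 10 calendar days after Dec 18, 2022 is Dec 28, 2022.
Adding 15 calendar days to Dec 28, 2022 gives Jan 12, 2023, which is the last day of the consultation period.
Adding 60 calendar days to Jan 12, 2023 gives Mar 13, 2023, which is the date on which the release becomes due.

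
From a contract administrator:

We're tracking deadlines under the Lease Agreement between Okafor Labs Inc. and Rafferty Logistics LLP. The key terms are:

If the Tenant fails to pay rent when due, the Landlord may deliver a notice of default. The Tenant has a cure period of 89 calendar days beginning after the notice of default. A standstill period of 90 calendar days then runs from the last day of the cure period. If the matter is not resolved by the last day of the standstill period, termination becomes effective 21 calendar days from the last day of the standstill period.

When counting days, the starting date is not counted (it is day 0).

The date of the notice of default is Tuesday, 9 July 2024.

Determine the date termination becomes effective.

The last day of the cure period: 9 July 2024 + 89 days = 6 October 2024.
The last day of the standstill period: 6 October 2024 + 90 days = 4 January 2025.
The date termination becomes effective: 21 calendar days after 4 January 2025 is 25 January 2025.

25 January 2025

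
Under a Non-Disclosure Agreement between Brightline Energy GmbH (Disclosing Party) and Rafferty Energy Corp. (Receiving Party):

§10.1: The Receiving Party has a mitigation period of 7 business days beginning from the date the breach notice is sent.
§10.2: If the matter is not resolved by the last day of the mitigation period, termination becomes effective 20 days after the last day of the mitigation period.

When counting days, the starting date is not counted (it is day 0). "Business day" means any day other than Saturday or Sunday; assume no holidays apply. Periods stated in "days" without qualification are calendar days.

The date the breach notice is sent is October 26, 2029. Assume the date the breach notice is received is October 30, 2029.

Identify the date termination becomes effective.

November 26, 2029

From Friday, October 26, 2029, 7 business days (Oct 29, Oct 30, Oct 31, Nov 1, Nov 2, Nov 5, Nov 6, skipping weekends) brings us to Tuesday, November 6, 2029, which is the last day of the mitigation period.
The date termination becomes effective: 20 calendar days after November 6, 2029 is November 26, 2029.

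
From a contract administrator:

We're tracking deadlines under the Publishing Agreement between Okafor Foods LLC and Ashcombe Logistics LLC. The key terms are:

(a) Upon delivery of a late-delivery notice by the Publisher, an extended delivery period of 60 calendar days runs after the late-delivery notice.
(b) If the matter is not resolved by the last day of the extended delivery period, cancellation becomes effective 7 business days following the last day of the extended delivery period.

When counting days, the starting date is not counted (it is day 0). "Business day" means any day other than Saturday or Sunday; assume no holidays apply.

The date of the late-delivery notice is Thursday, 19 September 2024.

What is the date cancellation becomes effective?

Adding 60 calendar days to 19 September 2024 gives 18 November 2024, which is the last day of the extended delivery period.
The date cancellation becomes effective: 7 business days after Monday, 18 November 2024, skipping weekends — Nov 19, Nov 20, Nov 21, Nov 22, Nov 25, Nov 26, Nov 27 — lands on Wednesday, 27 November 2024.

27 November 2024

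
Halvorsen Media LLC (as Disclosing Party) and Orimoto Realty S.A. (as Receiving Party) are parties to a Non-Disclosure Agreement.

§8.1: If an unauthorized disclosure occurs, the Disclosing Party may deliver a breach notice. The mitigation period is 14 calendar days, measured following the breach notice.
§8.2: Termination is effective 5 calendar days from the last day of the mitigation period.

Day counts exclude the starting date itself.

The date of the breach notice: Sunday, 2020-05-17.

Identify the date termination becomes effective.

2020-06-05

The last day of the mitigation period: 2020-05-17 + 14 days = 2020-05-31.
The date termination becomes effective: 5 calendar days after 2020-05-31 is 2020-06-05.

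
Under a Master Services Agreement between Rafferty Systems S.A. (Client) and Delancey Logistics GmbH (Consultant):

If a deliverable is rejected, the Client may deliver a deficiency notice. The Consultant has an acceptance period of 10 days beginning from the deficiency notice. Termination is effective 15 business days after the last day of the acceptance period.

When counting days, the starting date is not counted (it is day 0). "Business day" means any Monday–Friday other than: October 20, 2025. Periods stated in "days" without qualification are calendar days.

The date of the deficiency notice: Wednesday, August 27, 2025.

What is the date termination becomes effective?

September 26, 2025

Adding 10 calendar days to August 27, 2025 gives September 6, 2025, which is the last day of the acceptance period.
From Saturday, September 6, 2025, 15 business days (Sep 8, Sep 9, Sep 10, Sep 11, …, Sep 24, Sep 25, Sep 26, skipping weekends) brings us to Friday, September 26, 2025, which is the date termination becomes effective.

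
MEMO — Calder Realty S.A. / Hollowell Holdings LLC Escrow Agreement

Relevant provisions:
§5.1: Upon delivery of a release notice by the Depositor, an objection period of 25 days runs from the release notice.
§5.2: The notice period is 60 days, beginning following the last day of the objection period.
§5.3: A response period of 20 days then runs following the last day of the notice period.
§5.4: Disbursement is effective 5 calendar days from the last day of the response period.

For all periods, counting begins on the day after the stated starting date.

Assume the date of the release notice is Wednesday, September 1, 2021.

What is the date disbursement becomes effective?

The last day of the objection period: 25 calendar days after September 1, 2021 is September 26, 2021.
The last day of the notice period: September 26, 2021 + 60 days = November 25, 2021.
The last day of the response period: 20 calendar days after November 25, 2021 is December 15, 2021.
The date disbursement becomes effective: 5 calendar days after December 15, 2021 is December 20, 2021.

December 20, 2021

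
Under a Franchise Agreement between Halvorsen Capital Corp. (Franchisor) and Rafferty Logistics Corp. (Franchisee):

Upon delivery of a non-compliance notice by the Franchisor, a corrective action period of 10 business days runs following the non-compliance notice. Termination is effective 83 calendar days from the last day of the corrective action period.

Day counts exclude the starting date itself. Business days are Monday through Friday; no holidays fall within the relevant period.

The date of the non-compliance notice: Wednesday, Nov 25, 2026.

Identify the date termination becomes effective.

The last day of the corrective action period: 10 business days after Wednesday, Nov 25, 2026, skipping weekends — Nov 26, Nov 27, Nov 30, Dec 1, Dec 2, Dec 3, Dec 4, Dec 7, Dec 8, Dec 9 — lands on Wednesday, Dec 9, 2026.
The date termination becomes effective: Dec 9, 2026 + 83 days = Mar 2, 2027.

Mar 2, 2027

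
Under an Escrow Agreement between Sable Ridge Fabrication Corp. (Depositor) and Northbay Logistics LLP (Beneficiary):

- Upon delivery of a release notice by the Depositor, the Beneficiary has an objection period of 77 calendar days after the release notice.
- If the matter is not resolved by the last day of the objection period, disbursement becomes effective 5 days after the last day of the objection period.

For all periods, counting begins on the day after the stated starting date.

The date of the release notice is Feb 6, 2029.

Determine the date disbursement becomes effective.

The last day of the objection period: Feb 6, 2029 + 77 days = Apr 24, 2029.
The date disbursement becomes effective: Apr 24, 2029 + 5 days = Apr 29, 2029.

Apr 29, 2029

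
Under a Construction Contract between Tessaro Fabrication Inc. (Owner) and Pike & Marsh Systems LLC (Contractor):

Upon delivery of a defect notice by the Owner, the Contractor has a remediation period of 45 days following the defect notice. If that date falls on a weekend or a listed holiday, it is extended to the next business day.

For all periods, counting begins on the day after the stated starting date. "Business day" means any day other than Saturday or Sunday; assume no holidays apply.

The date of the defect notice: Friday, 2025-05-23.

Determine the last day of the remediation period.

Adding 45 calendar days to 2025-05-23 gives 2025-07-07, which is the last day of the remediation period. 2025-07-07 is a Monday, so no roll-forward applies.

2025-07-07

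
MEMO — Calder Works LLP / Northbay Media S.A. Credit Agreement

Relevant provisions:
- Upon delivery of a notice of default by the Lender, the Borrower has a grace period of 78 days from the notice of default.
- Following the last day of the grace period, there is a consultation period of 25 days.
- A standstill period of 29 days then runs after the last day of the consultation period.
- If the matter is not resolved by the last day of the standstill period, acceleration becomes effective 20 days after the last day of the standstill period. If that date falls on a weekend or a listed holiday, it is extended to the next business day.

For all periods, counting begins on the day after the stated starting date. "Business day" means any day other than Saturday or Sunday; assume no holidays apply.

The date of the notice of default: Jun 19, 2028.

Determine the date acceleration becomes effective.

Nov 20, 2028

The last day of the grace period: 78 calendar days after Jun 19, 2028 is Sep 5, 2028.
The last day of the consultation period: 25 calendar days after Sep 5, 2028 is Sep 30, 2028.
The last day of the standstill period: Sep 30, 2028 + 29 days = Oct 29, 2028.
The date acceleration becomes effective: Oct 29, 2028 + 20 days = Nov 18, 2028. That falls on a Saturday, so it rolls to the next business day, Monday, Nov 20, 2028.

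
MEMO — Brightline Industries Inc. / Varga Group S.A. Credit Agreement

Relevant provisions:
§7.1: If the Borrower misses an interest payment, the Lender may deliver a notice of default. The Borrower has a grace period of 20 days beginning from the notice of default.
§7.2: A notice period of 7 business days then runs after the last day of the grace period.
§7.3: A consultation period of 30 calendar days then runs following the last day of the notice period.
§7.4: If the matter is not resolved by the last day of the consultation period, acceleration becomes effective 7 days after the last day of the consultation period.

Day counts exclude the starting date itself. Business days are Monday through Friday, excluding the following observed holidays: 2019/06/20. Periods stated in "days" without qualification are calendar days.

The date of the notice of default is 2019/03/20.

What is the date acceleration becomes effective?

2019/05/25

Adding 20 calendar days to 2019/03/20 gives 2019/04/09, which is the last day of the grace period.
The last day of the notice period: 7 business days after Tuesday, 2019/04/09, skipping weekends — Apr 10, Apr 11, Apr 12, Apr 15, Apr 16, Apr 17, Apr 18 — lands on Thursday, 2019/04/18.
The last day of the consultation period: 2019/04/18 + 30 days = 2019/05/18.
The date acceleration becomes effective: 7 calendar days after 2019/05/18 is 2019/05/25.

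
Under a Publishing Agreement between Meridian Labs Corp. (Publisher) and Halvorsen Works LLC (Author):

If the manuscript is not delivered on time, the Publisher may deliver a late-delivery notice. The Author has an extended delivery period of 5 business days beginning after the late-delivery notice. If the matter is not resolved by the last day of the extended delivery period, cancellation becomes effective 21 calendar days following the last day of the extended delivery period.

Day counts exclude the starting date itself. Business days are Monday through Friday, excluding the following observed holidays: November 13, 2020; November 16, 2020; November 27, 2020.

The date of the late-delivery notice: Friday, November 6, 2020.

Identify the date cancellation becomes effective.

December 8, 2020

From Friday, November 6, 2020, 5 business days (Nov 9, Nov 10, Nov 11, Nov 12, Nov 17, skipping weekends and the listed holidays on Nov 13, Nov 16) brings us to Tuesday, November 17, 2020, which is the last day of the extended delivery period.
The date cancellation becomes effective: November 17, 2020 + 21 days = December 8, 2020.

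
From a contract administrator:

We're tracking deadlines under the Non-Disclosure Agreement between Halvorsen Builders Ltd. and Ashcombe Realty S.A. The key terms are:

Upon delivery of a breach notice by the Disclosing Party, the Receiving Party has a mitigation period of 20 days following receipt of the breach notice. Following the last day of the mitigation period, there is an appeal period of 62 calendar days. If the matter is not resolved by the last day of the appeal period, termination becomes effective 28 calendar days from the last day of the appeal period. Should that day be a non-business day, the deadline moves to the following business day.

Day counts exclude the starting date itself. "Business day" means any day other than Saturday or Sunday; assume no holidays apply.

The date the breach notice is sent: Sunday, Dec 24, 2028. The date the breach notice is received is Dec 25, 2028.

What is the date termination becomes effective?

The last day of the mitigation period: Dec 25, 2028 + 20 days = Jan 14, 2029.
The last day of the appeal period: 62 calendar days after Jan 14, 2029 is Mar 17, 2029.
The date termination becomes effective: 28 calendar days after Mar 17, 2029 is Apr 14, 2029. That falls on a Saturday, so it rolls to the next business day, Monday, Apr 16, 2029.

Apr 16, 2029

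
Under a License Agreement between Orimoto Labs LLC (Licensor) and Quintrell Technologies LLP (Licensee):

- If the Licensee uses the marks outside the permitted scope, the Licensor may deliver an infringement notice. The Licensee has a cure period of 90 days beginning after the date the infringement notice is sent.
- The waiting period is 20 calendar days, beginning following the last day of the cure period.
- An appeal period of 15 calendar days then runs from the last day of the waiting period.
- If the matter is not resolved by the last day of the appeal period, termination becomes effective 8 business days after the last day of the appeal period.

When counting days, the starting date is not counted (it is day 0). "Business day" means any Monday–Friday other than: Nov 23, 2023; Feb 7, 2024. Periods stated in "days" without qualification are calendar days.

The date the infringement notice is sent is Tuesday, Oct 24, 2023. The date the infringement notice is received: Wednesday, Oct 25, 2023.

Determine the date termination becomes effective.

Mar 7, 2024

Adding 90 calendar days to Oct 24, 2023 gives Jan 22, 2024, which is the last day of the cure period.
The last day of the waiting period: 20 calendar days after Jan 22, 2024 is Feb 11, 2024.
The last day of the appeal period: 15 calendar days after Feb 11, 2024 is Feb 26, 2024.
From Monday, Feb 26, 2024, 8 business days (Feb 27, Feb 28, Feb 29, Mar 1, Mar 4, Mar 5, Mar 6, Mar 7, skipping weekends) brings us to Thursday, Mar 7, 2024, which is the date termination becomes effective.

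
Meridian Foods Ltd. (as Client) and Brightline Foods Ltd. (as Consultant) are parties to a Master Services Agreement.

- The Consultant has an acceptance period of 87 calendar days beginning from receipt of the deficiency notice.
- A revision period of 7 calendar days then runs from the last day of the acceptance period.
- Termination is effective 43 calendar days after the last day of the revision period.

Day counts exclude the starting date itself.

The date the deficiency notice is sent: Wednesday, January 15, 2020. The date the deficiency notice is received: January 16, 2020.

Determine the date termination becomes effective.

June 1, 2020

The last day of the acceptance period: January 16, 2020 + 87 days = April 12, 2020.
Adding 7 calendar days to April 12, 2020 gives April 19, 2020, which is the last day of the revision period.
Adding 43 calendar days to April 19, 2020 gives June 1, 2020, which is the date termination becomes effective.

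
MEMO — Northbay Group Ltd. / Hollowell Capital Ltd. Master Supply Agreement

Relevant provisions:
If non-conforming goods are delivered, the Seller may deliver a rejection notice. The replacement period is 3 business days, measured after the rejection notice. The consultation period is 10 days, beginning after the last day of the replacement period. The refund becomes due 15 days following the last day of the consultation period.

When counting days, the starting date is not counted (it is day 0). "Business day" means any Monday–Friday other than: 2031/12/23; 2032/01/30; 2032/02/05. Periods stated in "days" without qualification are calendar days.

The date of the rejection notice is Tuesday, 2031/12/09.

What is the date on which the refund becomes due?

The last day of the replacement period: 3 business days after Tuesday, 2031/12/09, skipping weekends — Dec 10, Dec 11, Dec 12 — lands on Friday, 2031/12/12.
The last day of the consultation period: 2031/12/12 + 10 days = 2031/12/22.
The date on which the refund becomes due: 2031/12/22 + 15 days = 2032/01/06.

2032/01/06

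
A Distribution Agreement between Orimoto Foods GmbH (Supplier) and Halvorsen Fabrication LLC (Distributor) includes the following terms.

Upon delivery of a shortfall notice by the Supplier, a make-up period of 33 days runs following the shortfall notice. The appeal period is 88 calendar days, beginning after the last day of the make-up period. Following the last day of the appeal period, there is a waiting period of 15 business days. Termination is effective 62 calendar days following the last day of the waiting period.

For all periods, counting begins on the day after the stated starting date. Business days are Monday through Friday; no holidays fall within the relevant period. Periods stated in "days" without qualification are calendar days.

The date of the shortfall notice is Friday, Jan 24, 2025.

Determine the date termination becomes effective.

The last day of the make-up period: 33 calendar days after Jan 24, 2025 is Feb 26, 2025.
Adding 88 calendar days to Feb 26, 2025 gives May 25, 2025, which is the last day of the appeal period.
From Sunday, May 25, 2025, 15 business days (May 26, May 27, May 28, May 29, …, Jun 11, Jun 12, Jun 13, skipping weekends) brings us to Friday, Jun 13, 2025, which is the last day of the waiting period.
Adding 62 calendar days to Jun 13, 2025 gives Aug 14, 2025, which is the date termination becomes effective.

Aug 14, 2025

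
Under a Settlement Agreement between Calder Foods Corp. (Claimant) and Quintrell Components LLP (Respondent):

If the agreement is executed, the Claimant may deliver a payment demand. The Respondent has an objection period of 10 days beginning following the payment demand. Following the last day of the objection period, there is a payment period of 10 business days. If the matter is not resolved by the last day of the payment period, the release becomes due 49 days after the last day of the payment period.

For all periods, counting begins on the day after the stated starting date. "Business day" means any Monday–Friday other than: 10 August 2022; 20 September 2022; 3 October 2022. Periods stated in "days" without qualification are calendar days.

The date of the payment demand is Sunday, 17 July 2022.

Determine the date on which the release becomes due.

29 September 2022

The last day of the objection period: 10 calendar days after 17 July 2022 is 27 July 2022.
From Wednesday, 27 July 2022, 10 business days (Jul 28, Jul 29, Aug 1, Aug 2, Aug 3, Aug 4, Aug 5, Aug 8, Aug 9, Aug 11, skipping weekends and the listed holiday on Aug 10) brings us to Thursday, 11 August 2022, which is the last day of the payment period.
The date on which the release becomes due: 49 calendar days after 11 August 2022 is 29 September 2022.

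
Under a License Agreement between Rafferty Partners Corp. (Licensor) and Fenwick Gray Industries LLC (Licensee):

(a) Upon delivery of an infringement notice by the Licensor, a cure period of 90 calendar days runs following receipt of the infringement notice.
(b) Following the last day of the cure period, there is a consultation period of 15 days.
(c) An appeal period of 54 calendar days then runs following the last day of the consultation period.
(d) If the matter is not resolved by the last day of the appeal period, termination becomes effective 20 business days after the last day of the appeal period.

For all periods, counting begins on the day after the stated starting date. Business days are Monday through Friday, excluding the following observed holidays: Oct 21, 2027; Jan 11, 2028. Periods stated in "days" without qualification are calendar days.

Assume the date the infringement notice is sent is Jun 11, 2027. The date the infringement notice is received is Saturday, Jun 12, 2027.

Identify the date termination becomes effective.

The last day of the cure period: Jun 12, 2027 + 90 days = Sep 10, 2027.
Adding 15 calendar days to Sep 10, 2027 gives Sep 25, 2027, which is the last day of the consultation period.
Adding 54 calendar days to Sep 25, 2027 gives Nov 18, 2027, which is the last day of the appeal period.
The date termination becomes effective: counting 20 business days from Thursday, Nov 18, 2027 (Nov 19, Nov 22, Nov 23, Nov 24, …, Dec 14, Dec 15, Dec 16, skipping weekends) reaches Thursday, Dec 16, 2027.

Dec 16, 2027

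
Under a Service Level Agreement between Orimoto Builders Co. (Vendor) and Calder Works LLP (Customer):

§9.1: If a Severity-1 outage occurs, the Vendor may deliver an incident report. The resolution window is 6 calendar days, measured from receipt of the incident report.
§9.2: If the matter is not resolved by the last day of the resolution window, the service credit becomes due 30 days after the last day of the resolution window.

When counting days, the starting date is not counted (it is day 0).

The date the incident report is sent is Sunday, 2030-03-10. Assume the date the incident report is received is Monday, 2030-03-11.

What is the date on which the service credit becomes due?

2030-04-16

The last day of the resolution window: 2030-03-11 + 6 days = 2030-03-17.
Adding 30 calendar days to 2030-03-17 gives 2030-04-16, which is the date on which the service credit becomes due.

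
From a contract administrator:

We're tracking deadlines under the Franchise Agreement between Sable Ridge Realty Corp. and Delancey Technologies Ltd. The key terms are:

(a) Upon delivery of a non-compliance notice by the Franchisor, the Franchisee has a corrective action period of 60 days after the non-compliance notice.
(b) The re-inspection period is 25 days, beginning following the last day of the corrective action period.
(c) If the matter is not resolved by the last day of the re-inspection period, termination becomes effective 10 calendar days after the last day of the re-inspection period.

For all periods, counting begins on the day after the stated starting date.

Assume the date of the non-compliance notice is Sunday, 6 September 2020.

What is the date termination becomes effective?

The last day of the corrective action period: 6 September 2020 + 60 days = 5 November 2020.
The last day of the re-inspection period: 5 November 2020 + 25 days = 30 November 2020.
Adding 10 calendar days to 30 November 2020 gives 10 December 2020, which is the date termination becomes effective.

10 December 2020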